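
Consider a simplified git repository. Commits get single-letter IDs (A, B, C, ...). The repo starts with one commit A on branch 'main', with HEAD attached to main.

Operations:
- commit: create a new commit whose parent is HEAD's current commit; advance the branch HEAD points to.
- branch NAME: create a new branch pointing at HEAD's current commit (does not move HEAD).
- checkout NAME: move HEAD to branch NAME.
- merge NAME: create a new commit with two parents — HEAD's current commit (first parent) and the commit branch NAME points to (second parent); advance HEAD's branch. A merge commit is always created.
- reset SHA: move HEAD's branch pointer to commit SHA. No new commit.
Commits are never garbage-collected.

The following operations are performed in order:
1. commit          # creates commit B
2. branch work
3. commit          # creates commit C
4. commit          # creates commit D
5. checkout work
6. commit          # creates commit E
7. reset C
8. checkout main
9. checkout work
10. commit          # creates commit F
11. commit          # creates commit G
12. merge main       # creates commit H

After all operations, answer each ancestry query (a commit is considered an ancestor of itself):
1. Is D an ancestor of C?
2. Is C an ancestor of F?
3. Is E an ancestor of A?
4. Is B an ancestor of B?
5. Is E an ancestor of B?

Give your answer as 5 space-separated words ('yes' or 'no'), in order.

Answer: no yes no yes no

Derivation:
After op 1 (commit): HEAD=main@B [main=B]
After op 2 (branch): HEAD=main@B [main=B work=B]
After op 3 (commit): HEAD=main@C [main=C work=B]
After op 4 (commit): HEAD=main@D [main=D work=B]
After op 5 (checkout): HEAD=work@B [main=D work=B]
After op 6 (commit): HEAD=work@E [main=D work=E]
After op 7 (reset): HEAD=work@C [main=D work=C]
After op 8 (checkout): HEAD=main@D [main=D work=C]
After op 9 (checkout): HEAD=work@C [main=D work=C]
After op 10 (commit): HEAD=work@F [main=D work=F]
After op 11 (commit): HEAD=work@G [main=D work=G]
After op 12 (merge): HEAD=work@H [main=D work=H]
ancestors(C) = {A,B,C}; D in? no
ancestors(F) = {A,B,C,F}; C in? yes
ancestors(A) = {A}; E in? no
ancestors(B) = {A,B}; B in? yes
ancestors(B) = {A,B}; E in? no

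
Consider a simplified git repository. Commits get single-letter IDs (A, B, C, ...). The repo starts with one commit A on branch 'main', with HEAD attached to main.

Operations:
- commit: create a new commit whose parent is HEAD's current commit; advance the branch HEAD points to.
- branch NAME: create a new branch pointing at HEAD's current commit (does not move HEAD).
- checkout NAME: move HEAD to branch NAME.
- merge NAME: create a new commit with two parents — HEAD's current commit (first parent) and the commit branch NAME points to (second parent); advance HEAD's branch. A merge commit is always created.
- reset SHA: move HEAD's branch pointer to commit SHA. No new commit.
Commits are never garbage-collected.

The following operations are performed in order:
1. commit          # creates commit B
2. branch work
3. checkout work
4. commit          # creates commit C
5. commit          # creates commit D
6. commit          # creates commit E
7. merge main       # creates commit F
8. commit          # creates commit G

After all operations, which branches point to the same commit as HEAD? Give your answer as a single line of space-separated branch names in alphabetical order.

Answer: work

Derivation:
After op 1 (commit): HEAD=main@B [main=B]
After op 2 (branch): HEAD=main@B [main=B work=B]
After op 3 (checkout): HEAD=work@B [main=B work=B]
After op 4 (commit): HEAD=work@C [main=B work=C]
After op 5 (commit): HEAD=work@D [main=B work=D]
After op 6 (commit): HEAD=work@E [main=B work=E]
After op 7 (merge): HEAD=work@F [main=B work=F]
After op 8 (commit): HEAD=work@G [main=B work=G]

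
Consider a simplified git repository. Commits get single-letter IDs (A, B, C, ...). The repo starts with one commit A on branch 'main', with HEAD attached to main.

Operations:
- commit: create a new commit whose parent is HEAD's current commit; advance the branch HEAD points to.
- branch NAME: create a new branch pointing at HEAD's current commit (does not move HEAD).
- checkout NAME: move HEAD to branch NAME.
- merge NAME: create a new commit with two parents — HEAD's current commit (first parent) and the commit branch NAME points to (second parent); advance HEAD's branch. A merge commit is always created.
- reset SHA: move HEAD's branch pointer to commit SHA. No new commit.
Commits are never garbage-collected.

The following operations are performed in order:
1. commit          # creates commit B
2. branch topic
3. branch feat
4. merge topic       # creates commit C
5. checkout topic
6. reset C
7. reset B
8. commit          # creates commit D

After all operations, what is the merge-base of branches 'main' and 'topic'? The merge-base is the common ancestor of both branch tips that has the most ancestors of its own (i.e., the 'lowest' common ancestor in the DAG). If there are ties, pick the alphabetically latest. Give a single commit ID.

Answer: B

Derivation:
After op 1 (commit): HEAD=main@B [main=B]
After op 2 (branch): HEAD=main@B [main=B topic=B]
After op 3 (branch): HEAD=main@B [feat=B main=B topic=B]
After op 4 (merge): HEAD=main@C [feat=B main=C topic=B]
After op 5 (checkout): HEAD=topic@B [feat=B main=C topic=B]
After op 6 (reset): HEAD=topic@C [feat=B main=C topic=C]
After op 7 (reset): HEAD=topic@B [feat=B main=C topic=B]
After op 8 (commit): HEAD=topic@D [feat=B main=C topic=D]
ancestors(main=C): ['A', 'B', 'C']
ancestors(topic=D): ['A', 'B', 'D']
common: ['A', 'B']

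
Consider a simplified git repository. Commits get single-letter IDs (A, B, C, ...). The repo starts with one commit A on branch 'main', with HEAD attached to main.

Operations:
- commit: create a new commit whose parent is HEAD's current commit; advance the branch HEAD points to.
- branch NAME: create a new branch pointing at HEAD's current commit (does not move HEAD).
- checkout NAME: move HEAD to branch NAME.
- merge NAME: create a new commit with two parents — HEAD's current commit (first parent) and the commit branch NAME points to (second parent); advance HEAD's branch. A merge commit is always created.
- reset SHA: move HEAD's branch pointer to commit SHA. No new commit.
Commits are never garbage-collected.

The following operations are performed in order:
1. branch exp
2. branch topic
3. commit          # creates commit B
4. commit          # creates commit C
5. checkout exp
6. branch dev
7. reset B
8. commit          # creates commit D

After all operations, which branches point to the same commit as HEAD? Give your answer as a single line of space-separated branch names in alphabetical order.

Answer: exp

Derivation:
After op 1 (branch): HEAD=main@A [exp=A main=A]
After op 2 (branch): HEAD=main@A [exp=A main=A topic=A]
After op 3 (commit): HEAD=main@B [exp=A main=B topic=A]
After op 4 (commit): HEAD=main@C [exp=A main=C topic=A]
After op 5 (checkout): HEAD=exp@A [exp=A main=C topic=A]
After op 6 (branch): HEAD=exp@A [dev=A exp=A main=C topic=A]
After op 7 (reset): HEAD=exp@B [dev=A exp=B main=C topic=A]
After op 8 (commit): HEAD=exp@D [dev=A exp=D main=C topic=A]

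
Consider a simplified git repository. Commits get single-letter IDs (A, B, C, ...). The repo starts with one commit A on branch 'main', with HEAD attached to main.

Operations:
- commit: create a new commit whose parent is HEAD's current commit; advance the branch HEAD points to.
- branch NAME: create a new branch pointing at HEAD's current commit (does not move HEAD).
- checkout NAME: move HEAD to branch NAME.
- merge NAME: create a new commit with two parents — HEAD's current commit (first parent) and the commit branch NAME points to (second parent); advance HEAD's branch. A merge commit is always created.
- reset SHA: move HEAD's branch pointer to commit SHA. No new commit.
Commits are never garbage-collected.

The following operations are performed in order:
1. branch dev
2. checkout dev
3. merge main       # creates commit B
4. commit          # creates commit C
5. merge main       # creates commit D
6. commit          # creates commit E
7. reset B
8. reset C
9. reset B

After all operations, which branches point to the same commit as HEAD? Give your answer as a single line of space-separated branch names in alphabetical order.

After op 1 (branch): HEAD=main@A [dev=A main=A]
After op 2 (checkout): HEAD=dev@A [dev=A main=A]
After op 3 (merge): HEAD=dev@B [dev=B main=A]
After op 4 (commit): HEAD=dev@C [dev=C main=A]
After op 5 (merge): HEAD=dev@D [dev=D main=A]
After op 6 (commit): HEAD=dev@E [dev=E main=A]
After op 7 (reset): HEAD=dev@B [dev=B main=A]
After op 8 (reset): HEAD=dev@C [dev=C main=A]
After op 9 (reset): HEAD=dev@B [dev=B main=A]

Answer: dev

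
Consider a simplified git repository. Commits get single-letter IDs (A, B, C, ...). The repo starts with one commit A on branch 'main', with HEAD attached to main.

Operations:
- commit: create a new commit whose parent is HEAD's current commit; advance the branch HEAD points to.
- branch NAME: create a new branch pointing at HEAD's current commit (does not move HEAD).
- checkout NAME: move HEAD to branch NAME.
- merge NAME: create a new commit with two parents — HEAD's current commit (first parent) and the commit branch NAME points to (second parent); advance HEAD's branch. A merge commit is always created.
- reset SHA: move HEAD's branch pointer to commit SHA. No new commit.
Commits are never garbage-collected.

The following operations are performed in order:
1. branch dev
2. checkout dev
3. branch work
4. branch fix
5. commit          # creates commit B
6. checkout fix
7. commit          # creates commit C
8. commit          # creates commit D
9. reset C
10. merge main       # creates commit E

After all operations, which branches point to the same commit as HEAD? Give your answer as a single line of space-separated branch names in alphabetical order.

Answer: fix

Derivation:
After op 1 (branch): HEAD=main@A [dev=A main=A]
After op 2 (checkout): HEAD=dev@A [dev=A main=A]
After op 3 (branch): HEAD=dev@A [dev=A main=A work=A]
After op 4 (branch): HEAD=dev@A [dev=A fix=A main=A work=A]
After op 5 (commit): HEAD=dev@B [dev=B fix=A main=A work=A]
After op 6 (checkout): HEAD=fix@A [dev=B fix=A main=A work=A]
After op 7 (commit): HEAD=fix@C [dev=B fix=C main=A work=A]
After op 8 (commit): HEAD=fix@D [dev=B fix=D main=A work=A]
After op 9 (reset): HEAD=fix@C [dev=B fix=C main=A work=A]
After op 10 (merge): HEAD=fix@E [dev=B fix=E main=A work=A]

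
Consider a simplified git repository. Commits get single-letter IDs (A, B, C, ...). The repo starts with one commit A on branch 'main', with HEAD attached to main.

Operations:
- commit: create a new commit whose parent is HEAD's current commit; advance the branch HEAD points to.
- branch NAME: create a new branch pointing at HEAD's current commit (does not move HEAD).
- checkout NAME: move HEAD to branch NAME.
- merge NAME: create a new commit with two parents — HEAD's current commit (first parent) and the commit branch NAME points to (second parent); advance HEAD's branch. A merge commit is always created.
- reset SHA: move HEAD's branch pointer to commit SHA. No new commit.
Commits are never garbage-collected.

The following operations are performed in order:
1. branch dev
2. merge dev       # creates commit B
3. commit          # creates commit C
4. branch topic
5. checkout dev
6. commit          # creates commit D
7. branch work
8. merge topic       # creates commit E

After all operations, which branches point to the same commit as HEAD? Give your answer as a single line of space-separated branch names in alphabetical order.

After op 1 (branch): HEAD=main@A [dev=A main=A]
After op 2 (merge): HEAD=main@B [dev=A main=B]
After op 3 (commit): HEAD=main@C [dev=A main=C]
After op 4 (branch): HEAD=main@C [dev=A main=C topic=C]
After op 5 (checkout): HEAD=dev@A [dev=A main=C topic=C]
After op 6 (commit): HEAD=dev@D [dev=D main=C topic=C]
After op 7 (branch): HEAD=dev@D [dev=D main=C topic=C work=D]
After op 8 (merge): HEAD=dev@E [dev=E main=C topic=C work=D]

Answer: dev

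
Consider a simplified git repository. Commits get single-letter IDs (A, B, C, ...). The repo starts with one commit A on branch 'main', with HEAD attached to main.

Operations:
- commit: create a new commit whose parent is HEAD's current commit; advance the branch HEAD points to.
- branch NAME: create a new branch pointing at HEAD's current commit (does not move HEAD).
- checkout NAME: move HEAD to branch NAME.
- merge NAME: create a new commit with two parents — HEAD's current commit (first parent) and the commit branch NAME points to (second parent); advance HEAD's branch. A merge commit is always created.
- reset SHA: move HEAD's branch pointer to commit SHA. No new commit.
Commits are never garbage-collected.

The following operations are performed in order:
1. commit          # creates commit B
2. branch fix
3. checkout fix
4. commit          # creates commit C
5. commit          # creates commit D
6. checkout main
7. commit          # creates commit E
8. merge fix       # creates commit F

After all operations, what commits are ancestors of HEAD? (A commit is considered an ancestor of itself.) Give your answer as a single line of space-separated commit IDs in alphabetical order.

After op 1 (commit): HEAD=main@B [main=B]
After op 2 (branch): HEAD=main@B [fix=B main=B]
After op 3 (checkout): HEAD=fix@B [fix=B main=B]
After op 4 (commit): HEAD=fix@C [fix=C main=B]
After op 5 (commit): HEAD=fix@D [fix=D main=B]
After op 6 (checkout): HEAD=main@B [fix=D main=B]
After op 7 (commit): HEAD=main@E [fix=D main=E]
After op 8 (merge): HEAD=main@F [fix=D main=F]

Answer: A B C D E F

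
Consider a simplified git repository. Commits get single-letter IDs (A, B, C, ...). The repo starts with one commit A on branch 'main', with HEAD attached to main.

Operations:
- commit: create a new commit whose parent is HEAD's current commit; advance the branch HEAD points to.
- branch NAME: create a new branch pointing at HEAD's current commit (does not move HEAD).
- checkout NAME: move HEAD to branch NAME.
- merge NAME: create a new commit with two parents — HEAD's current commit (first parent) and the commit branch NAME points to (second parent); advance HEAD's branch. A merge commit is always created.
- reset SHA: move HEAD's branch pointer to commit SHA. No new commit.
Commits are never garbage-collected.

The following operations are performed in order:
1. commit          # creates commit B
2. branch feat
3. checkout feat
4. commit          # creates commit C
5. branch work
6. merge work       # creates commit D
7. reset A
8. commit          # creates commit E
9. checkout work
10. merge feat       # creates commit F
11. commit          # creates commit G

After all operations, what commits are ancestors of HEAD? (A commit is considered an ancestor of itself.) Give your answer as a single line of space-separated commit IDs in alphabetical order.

After op 1 (commit): HEAD=main@B [main=B]
After op 2 (branch): HEAD=main@B [feat=B main=B]
After op 3 (checkout): HEAD=feat@B [feat=B main=B]
After op 4 (commit): HEAD=feat@C [feat=C main=B]
After op 5 (branch): HEAD=feat@C [feat=C main=B work=C]
After op 6 (merge): HEAD=feat@D [feat=D main=B work=C]
After op 7 (reset): HEAD=feat@A [feat=A main=B work=C]
After op 8 (commit): HEAD=feat@E [feat=E main=B work=C]
After op 9 (checkout): HEAD=work@C [feat=E main=B work=C]
After op 10 (merge): HEAD=work@F [feat=E main=B work=F]
After op 11 (commit): HEAD=work@G [feat=E main=B work=G]

Answer: A B C E F G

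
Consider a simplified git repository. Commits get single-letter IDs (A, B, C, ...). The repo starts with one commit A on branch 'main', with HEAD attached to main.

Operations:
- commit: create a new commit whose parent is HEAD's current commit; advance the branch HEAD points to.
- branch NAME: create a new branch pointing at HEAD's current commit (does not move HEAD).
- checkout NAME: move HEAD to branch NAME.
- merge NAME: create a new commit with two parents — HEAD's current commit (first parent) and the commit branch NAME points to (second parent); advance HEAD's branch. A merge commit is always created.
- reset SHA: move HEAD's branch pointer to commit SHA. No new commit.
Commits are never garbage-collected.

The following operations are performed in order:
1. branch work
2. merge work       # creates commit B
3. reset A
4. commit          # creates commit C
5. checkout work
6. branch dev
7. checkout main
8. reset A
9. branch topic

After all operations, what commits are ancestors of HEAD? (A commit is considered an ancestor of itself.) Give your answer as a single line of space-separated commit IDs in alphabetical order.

Answer: A

Derivation:
After op 1 (branch): HEAD=main@A [main=A work=A]
After op 2 (merge): HEAD=main@B [main=B work=A]
After op 3 (reset): HEAD=main@A [main=A work=A]
After op 4 (commit): HEAD=main@C [main=C work=A]
After op 5 (checkout): HEAD=work@A [main=C work=A]
After op 6 (branch): HEAD=work@A [dev=A main=C work=A]
After op 7 (checkout): HEAD=main@C [dev=A main=C work=A]
After op 8 (reset): HEAD=main@A [dev=A main=A work=A]
After op 9 (branch): HEAD=main@A [dev=A main=A topic=A work=A]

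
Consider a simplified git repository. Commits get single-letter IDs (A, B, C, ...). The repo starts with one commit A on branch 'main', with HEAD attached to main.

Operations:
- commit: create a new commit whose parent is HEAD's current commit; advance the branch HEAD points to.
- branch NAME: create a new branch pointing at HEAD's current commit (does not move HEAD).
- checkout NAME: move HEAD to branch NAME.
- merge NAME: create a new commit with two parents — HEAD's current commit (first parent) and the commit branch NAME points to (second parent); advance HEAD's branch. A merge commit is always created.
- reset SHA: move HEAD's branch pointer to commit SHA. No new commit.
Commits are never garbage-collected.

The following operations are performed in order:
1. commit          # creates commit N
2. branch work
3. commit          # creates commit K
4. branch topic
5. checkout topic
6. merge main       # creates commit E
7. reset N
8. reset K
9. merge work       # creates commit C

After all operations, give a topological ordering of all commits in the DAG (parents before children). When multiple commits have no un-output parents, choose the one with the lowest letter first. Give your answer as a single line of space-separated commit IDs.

After op 1 (commit): HEAD=main@N [main=N]
After op 2 (branch): HEAD=main@N [main=N work=N]
After op 3 (commit): HEAD=main@K [main=K work=N]
After op 4 (branch): HEAD=main@K [main=K topic=K work=N]
After op 5 (checkout): HEAD=topic@K [main=K topic=K work=N]
After op 6 (merge): HEAD=topic@E [main=K topic=E work=N]
After op 7 (reset): HEAD=topic@N [main=K topic=N work=N]
After op 8 (reset): HEAD=topic@K [main=K topic=K work=N]
After op 9 (merge): HEAD=topic@C [main=K topic=C work=N]
commit A: parents=[]
commit C: parents=['K', 'N']
commit E: parents=['K', 'K']
commit K: parents=['N']
commit N: parents=['A']

Answer: A N K C E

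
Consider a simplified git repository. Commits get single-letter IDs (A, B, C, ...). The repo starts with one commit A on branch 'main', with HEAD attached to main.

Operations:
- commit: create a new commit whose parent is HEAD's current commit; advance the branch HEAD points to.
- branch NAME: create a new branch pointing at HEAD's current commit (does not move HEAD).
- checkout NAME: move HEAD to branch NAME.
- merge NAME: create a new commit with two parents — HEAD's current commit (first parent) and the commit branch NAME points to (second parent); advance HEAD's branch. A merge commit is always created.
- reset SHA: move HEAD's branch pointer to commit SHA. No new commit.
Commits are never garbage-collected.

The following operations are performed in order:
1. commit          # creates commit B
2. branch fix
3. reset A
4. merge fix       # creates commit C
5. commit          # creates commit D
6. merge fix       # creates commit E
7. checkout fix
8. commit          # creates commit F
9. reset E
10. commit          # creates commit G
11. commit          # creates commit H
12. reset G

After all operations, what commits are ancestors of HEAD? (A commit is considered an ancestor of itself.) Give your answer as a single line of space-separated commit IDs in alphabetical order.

Answer: A B C D E G

Derivation:
After op 1 (commit): HEAD=main@B [main=B]
After op 2 (branch): HEAD=main@B [fix=B main=B]
After op 3 (reset): HEAD=main@A [fix=B main=A]
After op 4 (merge): HEAD=main@C [fix=B main=C]
After op 5 (commit): HEAD=main@D [fix=B main=D]
After op 6 (merge): HEAD=main@E [fix=B main=E]
After op 7 (checkout): HEAD=fix@B [fix=B main=E]
After op 8 (commit): HEAD=fix@F [fix=F main=E]
After op 9 (reset): HEAD=fix@E [fix=E main=E]
After op 10 (commit): HEAD=fix@G [fix=G main=E]
After op 11 (commit): HEAD=fix@H [fix=H main=E]
After op 12 (reset): HEAD=fix@G [fix=G main=E]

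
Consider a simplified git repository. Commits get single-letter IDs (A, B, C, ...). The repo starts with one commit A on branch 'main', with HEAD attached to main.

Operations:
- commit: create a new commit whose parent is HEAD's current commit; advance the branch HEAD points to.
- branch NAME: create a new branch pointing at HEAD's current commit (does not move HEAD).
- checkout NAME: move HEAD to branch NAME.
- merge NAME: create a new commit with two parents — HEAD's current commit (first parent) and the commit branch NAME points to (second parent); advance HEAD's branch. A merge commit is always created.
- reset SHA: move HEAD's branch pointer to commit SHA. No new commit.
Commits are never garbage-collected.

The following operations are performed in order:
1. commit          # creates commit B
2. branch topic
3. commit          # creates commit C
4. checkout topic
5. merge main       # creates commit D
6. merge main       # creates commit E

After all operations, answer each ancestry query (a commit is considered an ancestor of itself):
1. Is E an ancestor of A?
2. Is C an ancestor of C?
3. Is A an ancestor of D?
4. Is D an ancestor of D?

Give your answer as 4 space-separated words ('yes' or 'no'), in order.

After op 1 (commit): HEAD=main@B [main=B]
After op 2 (branch): HEAD=main@B [main=B topic=B]
After op 3 (commit): HEAD=main@C [main=C topic=B]
After op 4 (checkout): HEAD=topic@B [main=C topic=B]
After op 5 (merge): HEAD=topic@D [main=C topic=D]
After op 6 (merge): HEAD=topic@E [main=C topic=E]
ancestors(A) = {A}; E in? no
ancestors(C) = {A,B,C}; C in? yes
ancestors(D) = {A,B,C,D}; A in? yes
ancestors(D) = {A,B,C,D}; D in? yes

Answer: no yes yes yes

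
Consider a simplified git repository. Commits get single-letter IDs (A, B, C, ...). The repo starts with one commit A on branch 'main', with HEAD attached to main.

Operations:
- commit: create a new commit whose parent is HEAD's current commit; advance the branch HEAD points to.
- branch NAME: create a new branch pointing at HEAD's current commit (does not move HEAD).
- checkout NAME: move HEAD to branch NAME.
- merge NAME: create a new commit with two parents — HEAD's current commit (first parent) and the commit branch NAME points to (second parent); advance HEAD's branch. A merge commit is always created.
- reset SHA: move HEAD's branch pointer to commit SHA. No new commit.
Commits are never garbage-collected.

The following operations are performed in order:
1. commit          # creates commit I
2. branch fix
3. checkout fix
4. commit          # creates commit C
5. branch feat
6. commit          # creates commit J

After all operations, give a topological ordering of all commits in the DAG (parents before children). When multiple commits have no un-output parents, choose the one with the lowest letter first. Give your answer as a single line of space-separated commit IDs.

Answer: A I C J

Derivation:
After op 1 (commit): HEAD=main@I [main=I]
After op 2 (branch): HEAD=main@I [fix=I main=I]
After op 3 (checkout): HEAD=fix@I [fix=I main=I]
After op 4 (commit): HEAD=fix@C [fix=C main=I]
After op 5 (branch): HEAD=fix@C [feat=C fix=C main=I]
After op 6 (commit): HEAD=fix@J [feat=C fix=J main=I]
commit A: parents=[]
commit C: parents=['I']
commit I: parents=['A']
commit J: parents=['C']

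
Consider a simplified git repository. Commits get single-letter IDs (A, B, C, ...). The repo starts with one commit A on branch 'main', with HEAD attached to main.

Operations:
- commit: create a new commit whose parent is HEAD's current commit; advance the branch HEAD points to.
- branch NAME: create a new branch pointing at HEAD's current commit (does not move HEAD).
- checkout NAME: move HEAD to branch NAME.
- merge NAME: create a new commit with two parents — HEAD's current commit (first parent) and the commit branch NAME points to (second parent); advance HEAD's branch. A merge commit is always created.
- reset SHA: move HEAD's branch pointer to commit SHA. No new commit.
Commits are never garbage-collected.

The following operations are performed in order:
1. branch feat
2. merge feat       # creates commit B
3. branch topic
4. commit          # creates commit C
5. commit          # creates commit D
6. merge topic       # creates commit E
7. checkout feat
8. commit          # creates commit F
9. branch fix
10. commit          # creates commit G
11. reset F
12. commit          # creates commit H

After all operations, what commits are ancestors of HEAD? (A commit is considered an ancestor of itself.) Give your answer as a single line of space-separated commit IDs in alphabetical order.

Answer: A F H

Derivation:
After op 1 (branch): HEAD=main@A [feat=A main=A]
After op 2 (merge): HEAD=main@B [feat=A main=B]
After op 3 (branch): HEAD=main@B [feat=A main=B topic=B]
After op 4 (commit): HEAD=main@C [feat=A main=C topic=B]
After op 5 (commit): HEAD=main@D [feat=A main=D topic=B]
After op 6 (merge): HEAD=main@E [feat=A main=E topic=B]
After op 7 (checkout): HEAD=feat@A [feat=A main=E topic=B]
After op 8 (commit): HEAD=feat@F [feat=F main=E topic=B]
After op 9 (branch): HEAD=feat@F [feat=F fix=F main=E topic=B]
After op 10 (commit): HEAD=feat@G [feat=G fix=F main=E topic=B]
After op 11 (reset): HEAD=feat@F [feat=F fix=F main=E topic=B]
After op 12 (commit): HEAD=feat@H [feat=H fix=F main=E topic=B]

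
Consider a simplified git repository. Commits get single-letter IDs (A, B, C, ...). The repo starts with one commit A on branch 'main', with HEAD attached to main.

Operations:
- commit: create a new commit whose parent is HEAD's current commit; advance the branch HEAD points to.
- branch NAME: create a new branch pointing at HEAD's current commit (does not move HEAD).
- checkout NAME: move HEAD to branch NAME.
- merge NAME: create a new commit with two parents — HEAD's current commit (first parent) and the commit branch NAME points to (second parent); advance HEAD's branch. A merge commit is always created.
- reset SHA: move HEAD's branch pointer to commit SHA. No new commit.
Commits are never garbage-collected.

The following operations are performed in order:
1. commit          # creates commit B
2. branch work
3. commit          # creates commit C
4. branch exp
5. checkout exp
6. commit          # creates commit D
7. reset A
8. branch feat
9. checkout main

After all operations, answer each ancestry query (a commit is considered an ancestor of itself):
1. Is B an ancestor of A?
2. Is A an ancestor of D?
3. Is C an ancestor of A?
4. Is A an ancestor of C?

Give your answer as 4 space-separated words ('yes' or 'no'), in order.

Answer: no yes no yes

Derivation:
After op 1 (commit): HEAD=main@B [main=B]
After op 2 (branch): HEAD=main@B [main=B work=B]
After op 3 (commit): HEAD=main@C [main=C work=B]
After op 4 (branch): HEAD=main@C [exp=C main=C work=B]
After op 5 (checkout): HEAD=exp@C [exp=C main=C work=B]
After op 6 (commit): HEAD=exp@D [exp=D main=C work=B]
After op 7 (reset): HEAD=exp@A [exp=A main=C work=B]
After op 8 (branch): HEAD=exp@A [exp=A feat=A main=C work=B]
After op 9 (checkout): HEAD=main@C [exp=A feat=A main=C work=B]
ancestors(A) = {A}; B in? no
ancestors(D) = {A,B,C,D}; A in? yes
ancestors(A) = {A}; C in? no
ancestors(C) = {A,B,C}; A in? yes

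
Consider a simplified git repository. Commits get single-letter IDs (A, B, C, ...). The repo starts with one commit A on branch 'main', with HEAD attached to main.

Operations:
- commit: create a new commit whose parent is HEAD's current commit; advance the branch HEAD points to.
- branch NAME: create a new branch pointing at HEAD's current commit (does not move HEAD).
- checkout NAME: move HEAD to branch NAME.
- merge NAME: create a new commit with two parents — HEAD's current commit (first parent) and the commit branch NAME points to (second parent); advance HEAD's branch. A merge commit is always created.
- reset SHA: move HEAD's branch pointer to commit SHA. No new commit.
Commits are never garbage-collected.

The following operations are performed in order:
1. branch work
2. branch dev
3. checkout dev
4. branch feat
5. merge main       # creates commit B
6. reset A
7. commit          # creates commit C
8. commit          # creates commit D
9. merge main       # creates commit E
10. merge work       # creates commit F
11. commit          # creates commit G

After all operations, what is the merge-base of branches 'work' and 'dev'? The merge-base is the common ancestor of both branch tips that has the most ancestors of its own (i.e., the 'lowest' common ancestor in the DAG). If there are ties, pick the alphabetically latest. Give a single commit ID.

Answer: A

Derivation:
After op 1 (branch): HEAD=main@A [main=A work=A]
After op 2 (branch): HEAD=main@A [dev=A main=A work=A]
After op 3 (checkout): HEAD=dev@A [dev=A main=A work=A]
After op 4 (branch): HEAD=dev@A [dev=A feat=A main=A work=A]
After op 5 (merge): HEAD=dev@B [dev=B feat=A main=A work=A]
After op 6 (reset): HEAD=dev@A [dev=A feat=A main=A work=A]
After op 7 (commit): HEAD=dev@C [dev=C feat=A main=A work=A]
After op 8 (commit): HEAD=dev@D [dev=D feat=A main=A work=A]
After op 9 (merge): HEAD=dev@E [dev=E feat=A main=A work=A]
After op 10 (merge): HEAD=dev@F [dev=F feat=A main=A work=A]
After op 11 (commit): HEAD=dev@G [dev=G feat=A main=A work=A]
ancestors(work=A): ['A']
ancestors(dev=G): ['A', 'C', 'D', 'E', 'F', 'G']
common: ['A']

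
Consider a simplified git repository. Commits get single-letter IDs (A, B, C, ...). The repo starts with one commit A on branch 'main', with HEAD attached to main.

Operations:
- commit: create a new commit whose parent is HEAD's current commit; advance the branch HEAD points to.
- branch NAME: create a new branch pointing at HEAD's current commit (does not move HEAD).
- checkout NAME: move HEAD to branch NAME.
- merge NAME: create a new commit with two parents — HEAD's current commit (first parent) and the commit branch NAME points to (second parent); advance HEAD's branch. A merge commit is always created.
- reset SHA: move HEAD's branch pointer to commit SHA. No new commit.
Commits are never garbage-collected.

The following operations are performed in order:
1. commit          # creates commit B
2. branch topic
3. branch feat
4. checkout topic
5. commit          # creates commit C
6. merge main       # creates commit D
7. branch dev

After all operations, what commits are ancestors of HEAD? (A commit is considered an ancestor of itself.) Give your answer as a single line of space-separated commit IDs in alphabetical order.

After op 1 (commit): HEAD=main@B [main=B]
After op 2 (branch): HEAD=main@B [main=B topic=B]
After op 3 (branch): HEAD=main@B [feat=B main=B topic=B]
After op 4 (checkout): HEAD=topic@B [feat=B main=B topic=B]
After op 5 (commit): HEAD=topic@C [feat=B main=B topic=C]
After op 6 (merge): HEAD=topic@D [feat=B main=B topic=D]
After op 7 (branch): HEAD=topic@D [dev=D feat=B main=B topic=D]

Answer: A B C D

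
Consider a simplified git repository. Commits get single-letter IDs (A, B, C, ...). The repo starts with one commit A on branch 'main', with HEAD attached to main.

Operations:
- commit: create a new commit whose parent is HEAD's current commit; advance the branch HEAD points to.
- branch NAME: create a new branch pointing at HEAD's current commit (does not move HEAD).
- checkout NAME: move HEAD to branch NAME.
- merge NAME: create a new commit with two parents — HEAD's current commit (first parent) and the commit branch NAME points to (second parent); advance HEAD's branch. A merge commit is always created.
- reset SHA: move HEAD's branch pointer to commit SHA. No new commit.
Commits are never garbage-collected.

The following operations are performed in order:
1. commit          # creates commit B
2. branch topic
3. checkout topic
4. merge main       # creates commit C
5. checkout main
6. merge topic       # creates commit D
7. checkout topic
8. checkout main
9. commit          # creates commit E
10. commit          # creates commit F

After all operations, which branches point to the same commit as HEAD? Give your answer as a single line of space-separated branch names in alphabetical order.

After op 1 (commit): HEAD=main@B [main=B]
After op 2 (branch): HEAD=main@B [main=B topic=B]
After op 3 (checkout): HEAD=topic@B [main=B topic=B]
After op 4 (merge): HEAD=topic@C [main=B topic=C]
After op 5 (checkout): HEAD=main@B [main=B topic=C]
After op 6 (merge): HEAD=main@D [main=D topic=C]
After op 7 (checkout): HEAD=topic@C [main=D topic=C]
After op 8 (checkout): HEAD=main@D [main=D topic=C]
After op 9 (commit): HEAD=main@E [main=E topic=C]
After op 10 (commit): HEAD=main@F [main=F topic=C]

Answer: main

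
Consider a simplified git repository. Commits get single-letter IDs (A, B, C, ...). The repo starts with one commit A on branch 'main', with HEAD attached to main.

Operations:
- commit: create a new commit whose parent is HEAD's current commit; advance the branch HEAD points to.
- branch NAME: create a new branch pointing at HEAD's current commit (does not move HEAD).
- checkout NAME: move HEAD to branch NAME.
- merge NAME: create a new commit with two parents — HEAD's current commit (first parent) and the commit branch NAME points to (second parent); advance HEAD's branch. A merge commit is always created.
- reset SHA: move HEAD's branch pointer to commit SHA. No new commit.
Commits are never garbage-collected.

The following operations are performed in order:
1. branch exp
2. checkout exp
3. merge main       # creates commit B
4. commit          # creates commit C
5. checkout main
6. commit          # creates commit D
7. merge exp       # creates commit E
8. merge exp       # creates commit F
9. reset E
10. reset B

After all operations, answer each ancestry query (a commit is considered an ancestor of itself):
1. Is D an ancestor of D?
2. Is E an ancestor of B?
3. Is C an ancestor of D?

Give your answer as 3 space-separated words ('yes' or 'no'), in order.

Answer: yes no no

Derivation:
After op 1 (branch): HEAD=main@A [exp=A main=A]
After op 2 (checkout): HEAD=exp@A [exp=A main=A]
After op 3 (merge): HEAD=exp@B [exp=B main=A]
After op 4 (commit): HEAD=exp@C [exp=C main=A]
After op 5 (checkout): HEAD=main@A [exp=C main=A]
After op 6 (commit): HEAD=main@D [exp=C main=D]
After op 7 (merge): HEAD=main@E [exp=C main=E]
After op 8 (merge): HEAD=main@F [exp=C main=F]
After op 9 (reset): HEAD=main@E [exp=C main=E]
After op 10 (reset): HEAD=main@B [exp=C main=B]
ancestors(D) = {A,D}; D in? yes
ancestors(B) = {A,B}; E in? no
ancestors(D) = {A,D}; C in? no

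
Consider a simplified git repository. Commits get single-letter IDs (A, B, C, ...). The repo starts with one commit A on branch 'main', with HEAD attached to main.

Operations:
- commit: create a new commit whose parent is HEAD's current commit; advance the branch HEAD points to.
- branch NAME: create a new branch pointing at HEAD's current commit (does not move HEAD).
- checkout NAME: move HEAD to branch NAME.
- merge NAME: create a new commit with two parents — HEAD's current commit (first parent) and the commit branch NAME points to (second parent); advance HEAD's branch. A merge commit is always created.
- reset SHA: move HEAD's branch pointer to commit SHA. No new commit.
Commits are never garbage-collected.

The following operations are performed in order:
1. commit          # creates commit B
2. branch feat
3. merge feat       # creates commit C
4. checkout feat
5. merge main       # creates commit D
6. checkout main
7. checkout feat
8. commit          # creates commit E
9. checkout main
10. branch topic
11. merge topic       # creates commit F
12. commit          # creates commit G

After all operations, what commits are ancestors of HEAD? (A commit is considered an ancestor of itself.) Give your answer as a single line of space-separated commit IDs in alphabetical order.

Answer: A B C F G

Derivation:
After op 1 (commit): HEAD=main@B [main=B]
After op 2 (branch): HEAD=main@B [feat=B main=B]
After op 3 (merge): HEAD=main@C [feat=B main=C]
After op 4 (checkout): HEAD=feat@B [feat=B main=C]
After op 5 (merge): HEAD=feat@D [feat=D main=C]
After op 6 (checkout): HEAD=main@C [feat=D main=C]
After op 7 (checkout): HEAD=feat@D [feat=D main=C]
After op 8 (commit): HEAD=feat@E [feat=E main=C]
After op 9 (checkout): HEAD=main@C [feat=E main=C]
After op 10 (branch): HEAD=main@C [feat=E main=C topic=C]
After op 11 (merge): HEAD=main@F [feat=E main=F topic=C]
After op 12 (commit): HEAD=main@G [feat=E main=G topic=C]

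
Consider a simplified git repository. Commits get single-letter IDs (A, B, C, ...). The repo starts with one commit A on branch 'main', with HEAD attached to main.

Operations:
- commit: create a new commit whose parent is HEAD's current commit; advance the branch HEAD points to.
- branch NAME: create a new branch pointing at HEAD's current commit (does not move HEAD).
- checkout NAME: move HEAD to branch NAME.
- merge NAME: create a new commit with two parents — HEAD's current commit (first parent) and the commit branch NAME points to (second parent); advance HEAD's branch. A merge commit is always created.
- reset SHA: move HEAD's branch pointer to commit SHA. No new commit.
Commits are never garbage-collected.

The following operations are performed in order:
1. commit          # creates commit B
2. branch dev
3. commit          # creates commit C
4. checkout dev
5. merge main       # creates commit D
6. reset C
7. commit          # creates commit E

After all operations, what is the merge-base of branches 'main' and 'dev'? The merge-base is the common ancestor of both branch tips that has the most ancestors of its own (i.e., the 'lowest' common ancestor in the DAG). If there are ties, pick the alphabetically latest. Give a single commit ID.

After op 1 (commit): HEAD=main@B [main=B]
After op 2 (branch): HEAD=main@B [dev=B main=B]
After op 3 (commit): HEAD=main@C [dev=B main=C]
After op 4 (checkout): HEAD=dev@B [dev=B main=C]
After op 5 (merge): HEAD=dev@D [dev=D main=C]
After op 6 (reset): HEAD=dev@C [dev=C main=C]
After op 7 (commit): HEAD=dev@E [dev=E main=C]
ancestors(main=C): ['A', 'B', 'C']
ancestors(dev=E): ['A', 'B', 'C', 'E']
common: ['A', 'B', 'C']

Answer: C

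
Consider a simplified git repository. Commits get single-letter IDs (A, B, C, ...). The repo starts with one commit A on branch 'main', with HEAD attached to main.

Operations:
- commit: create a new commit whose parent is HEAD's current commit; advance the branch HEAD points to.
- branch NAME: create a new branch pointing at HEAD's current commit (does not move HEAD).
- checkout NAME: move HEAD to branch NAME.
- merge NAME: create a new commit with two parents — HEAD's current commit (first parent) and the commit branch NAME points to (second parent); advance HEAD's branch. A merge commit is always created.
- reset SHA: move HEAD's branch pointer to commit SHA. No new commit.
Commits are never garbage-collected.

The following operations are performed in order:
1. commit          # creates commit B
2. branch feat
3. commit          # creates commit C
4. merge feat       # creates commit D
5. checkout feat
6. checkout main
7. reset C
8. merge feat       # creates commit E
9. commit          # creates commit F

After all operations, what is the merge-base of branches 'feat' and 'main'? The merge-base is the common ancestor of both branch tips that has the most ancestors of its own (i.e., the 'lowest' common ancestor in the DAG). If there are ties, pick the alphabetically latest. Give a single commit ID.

After op 1 (commit): HEAD=main@B [main=B]
After op 2 (branch): HEAD=main@B [feat=B main=B]
After op 3 (commit): HEAD=main@C [feat=B main=C]
After op 4 (merge): HEAD=main@D [feat=B main=D]
After op 5 (checkout): HEAD=feat@B [feat=B main=D]
After op 6 (checkout): HEAD=main@D [feat=B main=D]
After op 7 (reset): HEAD=main@C [feat=B main=C]
After op 8 (merge): HEAD=main@E [feat=B main=E]
After op 9 (commit): HEAD=main@F [feat=B main=F]
ancestors(feat=B): ['A', 'B']
ancestors(main=F): ['A', 'B', 'C', 'E', 'F']
common: ['A', 'B']

Answer: B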